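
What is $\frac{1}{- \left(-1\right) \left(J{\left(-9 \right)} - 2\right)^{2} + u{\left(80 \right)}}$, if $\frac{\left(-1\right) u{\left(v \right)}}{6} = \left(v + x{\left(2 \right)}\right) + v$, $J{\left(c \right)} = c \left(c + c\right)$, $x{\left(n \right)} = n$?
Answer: $\frac{1}{24628} \approx 4.0604 \cdot 10^{-5}$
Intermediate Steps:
$J{\left(c \right)} = 2 c^{2}$ ($J{\left(c \right)} = c 2 c = 2 c^{2}$)
$u{\left(v \right)} = -12 - 12 v$ ($u{\left(v \right)} = - 6 \left(\left(v + 2\right) + v\right) = - 6 \left(\left(2 + v\right) + v\right) = - 6 \left(2 + 2 v\right) = -12 - 12 v$)
$\frac{1}{- \left(-1\right) \left(J{\left(-9 \right)} - 2\right)^{2} + u{\left(80 \right)}} = \frac{1}{- \left(-1\right) \left(2 \left(-9\right)^{2} - 2\right)^{2} - 972} = \frac{1}{- \left(-1\right) \left(2 \cdot 81 - 2\right)^{2} - 972} = \frac{1}{- \left(-1\right) \left(162 - 2\right)^{2} - 972} = \frac{1}{- \left(-1\right) 160^{2} - 972} = \frac{1}{- \left(-1\right) 25600 - 972} = \frac{1}{\left(-1\right) \left(-25600\right) - 972} = \frac{1}{25600 - 972} = \frac{1}{24628}$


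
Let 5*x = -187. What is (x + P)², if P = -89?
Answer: 399424/25 ≈ 15977.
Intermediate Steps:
x = -187/5 (x = (⅕)*(-187) = -187/5 ≈ -37.400)
(x + P)² = (-187/5 - 89)² = (-632/5)² = 399424/25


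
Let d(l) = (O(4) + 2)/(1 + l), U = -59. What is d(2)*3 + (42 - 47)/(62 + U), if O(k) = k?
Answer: 13/3 ≈ 4.3333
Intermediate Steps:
d(l) = 6/(1 + l) (d(l) = (4 + 2)/(1 + l) = 6/(1 + l))
d(2)*3 + (42 - 47)/(62 + U) = (6/(1 + 2))*3 + (42 - 47)/(62 - 59) = (6/3)*3 - 5/3 = (6*(⅓))*3 - 5*⅓ = 2*3 - 5/3 = 6 - 5/3 = 13/3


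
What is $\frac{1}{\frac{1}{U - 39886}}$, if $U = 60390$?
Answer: $20504$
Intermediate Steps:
$\frac{1}{\frac{1}{U - 39886}} = \frac{1}{\frac{1}{60390 - 39886}} = \frac{1}{\frac{1}{20504}} = 20504$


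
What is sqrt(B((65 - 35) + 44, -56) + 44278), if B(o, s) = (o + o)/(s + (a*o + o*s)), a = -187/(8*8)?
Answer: sqrt(884277914810774)/141319 ≈ 210.42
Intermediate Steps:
a = -187/64 ≈ -2.9219
B(o, s) = 2*o/(s - 187*o/64 + o*s) (B(o, s) = (o + o)/(s + (-187*o/64 + o*s)) = (2*o)/(s - 187*o/64 + o*s) = 2*o/(s - 187*o/64 + o*s))
sqrt(B((65 - 35) + 44, -56) + 44278) = sqrt(128*((65 - 35) + 44)/(-187*((65 - 35) + 44) + 64*(-56) + 64*((65 - 35) + 44)*(-56)) + 44278) = sqrt(128*(30 + 44)/(-187*(30 + 44) - 3584 + 64*(30 + 44)*(-56)) + 44278) = sqrt(128*74/(-187*74 - 3584 + 64*74*(-56)) + 44278) = sqrt(128*74/(-13838 - 3584 - 265216) + 44278) = sqrt(128*74/(-282638) + 44278) = sqrt(128*74*(-1/282638) + 44278) = sqrt(-4736/141319 + 44278) = sqrt(6257317946/141319) = sqrt(884277914810774)/141319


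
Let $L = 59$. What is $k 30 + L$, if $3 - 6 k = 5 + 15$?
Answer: $-26$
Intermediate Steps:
$k = - \frac{17}{6}$ ($k = \frac{1}{2} - \frac{5 + 15}{6} = \frac{1}{2} - \frac{10}{3} = - \frac{17}{6} \approx -2.8333$)
$k 30 + L = \left(- \frac{17}{6}\right) 30 + 59 = -85 + 59 = -26$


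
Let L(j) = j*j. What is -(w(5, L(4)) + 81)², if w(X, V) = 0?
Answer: -6561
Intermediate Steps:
L(j) = j²
-(w(5, L(4)) + 81)² = -(0 + 81)² = -1*81² = -1*6561 = -6561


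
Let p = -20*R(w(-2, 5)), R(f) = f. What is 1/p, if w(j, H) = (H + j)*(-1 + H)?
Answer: -1/240 ≈ -0.0041667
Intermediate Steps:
w(j, H) = (-1 + H)*(H + j)
p = -240 (p = -20*(5² - 1*5 - 1*(-2) + 5*(-2)) = -20*(25 - 5 + 2 - 10) = -20*12 = -240)
1/p = 1/(-240) = -1/240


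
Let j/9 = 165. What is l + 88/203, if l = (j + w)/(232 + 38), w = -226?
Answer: 279337/54810 ≈ 5.0965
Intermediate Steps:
j = 1485 (j = 9*165 = 1485)
l = 1259/270 (l = (1485 - 226)/(232 + 38) = 1259/270 ≈ 4.6630)
l + 88/203 = 1259/270 + 88/203 = 279337/54810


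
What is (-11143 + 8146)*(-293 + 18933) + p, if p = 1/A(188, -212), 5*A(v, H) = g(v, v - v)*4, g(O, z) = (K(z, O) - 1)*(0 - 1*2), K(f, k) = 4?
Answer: -1340737925/24 ≈ -5.5864e+7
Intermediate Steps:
g(O, z) = -6 (g(O, z) = (4 - 1)*(0 - 1*2) = 3*(0 - 2) = 3*(-2) = -6)
A(v, H) = -24/5 (A(v, H) = (-6*4)/5 = (⅕)*(-24) = -24/5)
p = -5/24 (p = 1/(-24/5) = -5/24 ≈ -0.20833)
(-11143 + 8146)*(-293 + 18933) + p = (-11143 + 8146)*(-293 + 18933) - 5/24 = -2997*18640 - 5/24 = -55864080 - 5/24 = -1340737925/24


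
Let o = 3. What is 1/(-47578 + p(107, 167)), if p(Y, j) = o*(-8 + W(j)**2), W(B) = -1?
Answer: -1/47599 ≈ -2.1009e-5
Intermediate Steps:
p(Y, j) = -21 (p(Y, j) = 3*(-8 + (-1)**2) = 3*(-8 + 1) = 3*(-7) = -21)
1/(-47578 + p(107, 167)) = 1/(-47578 - 21) = 1/(-47599) = -1/47599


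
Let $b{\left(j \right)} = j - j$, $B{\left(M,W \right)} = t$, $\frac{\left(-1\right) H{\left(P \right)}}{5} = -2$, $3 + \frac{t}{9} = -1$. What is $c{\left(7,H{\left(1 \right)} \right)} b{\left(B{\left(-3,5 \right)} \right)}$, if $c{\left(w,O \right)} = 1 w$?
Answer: $0$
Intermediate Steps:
$t = -36$ ($t = -27 + 9 \left(-1\right) = -27 - 9 = -36$)
$H{\left(P \right)} = 10$ ($H{\left(P \right)} = \left(-5\right) \left(-2\right) = 10$)
$B{\left(M,W \right)} = -36$
$c{\left(w,O \right)} = w$
$b{\left(j \right)} = 0$
$c{\left(7,H{\left(1 \right)} \right)} b{\left(B{\left(-3,5 \right)} \right)} = 7 \cdot 0 = 0$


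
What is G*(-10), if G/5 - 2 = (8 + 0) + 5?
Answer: -750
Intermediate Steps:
G = 75 (G = 10 + 5*((8 + 0) + 5) = 10 + 5*(8 + 5) = 10 + 5*13 = 10 + 65 = 75)
G*(-10) = 75*(-10) = -750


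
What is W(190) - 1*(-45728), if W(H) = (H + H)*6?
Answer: 48008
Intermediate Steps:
W(H) = 12*H (W(H) = (2*H)*6 = 12*H)
W(190) - 1*(-45728) = 12*190 - 1*(-45728) = 2280 + 45728 = 48008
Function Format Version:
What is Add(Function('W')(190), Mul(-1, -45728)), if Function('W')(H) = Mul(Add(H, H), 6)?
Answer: 48008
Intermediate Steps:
Function('W')(H) = Mul(12, H) (Function('W')(H) = Mul(Mul(2, H), 6) = Mul(12, H))
Add(Function('W')(190), Mul(-1, -45728)) = Add(Mul(12, 190), Mul(-1, -45728)) = Add(2280, 45728) = 48008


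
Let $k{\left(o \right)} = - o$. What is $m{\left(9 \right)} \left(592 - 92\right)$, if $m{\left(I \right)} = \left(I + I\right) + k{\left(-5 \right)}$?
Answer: $11500$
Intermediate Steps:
$m{\left(I \right)} = 5 + 2 I$ ($m{\left(I \right)} = \left(I + I\right) - -5 = 2 I + 5 = 5 + 2 I$)
$m{\left(9 \right)} \left(592 - 92\right) = \left(5 + 2 \cdot 9\right) \left(592 - 92\right) = \left(5 + 18\right) 500 = 23 \cdot 500 = 11500$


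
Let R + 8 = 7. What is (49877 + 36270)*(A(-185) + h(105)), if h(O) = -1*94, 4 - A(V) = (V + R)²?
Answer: -2988094842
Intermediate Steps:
R = -1 (R = -8 + 7 = -1)
A(V) = 4 - (-1 + V)² (A(V) = 4 - (V - 1)² = 4 - (-1 + V)²)
h(O) = -94
(49877 + 36270)*(A(-185) + h(105)) = (49877 + 36270)*((4 - (-1 - 185)²) - 94) = 86147*((4 - 1*(-186)²) - 94) = 86147*((4 - 1*34596) - 94) = 86147*((4 - 34596) - 94) = 86147*(-34592 - 94) = 86147*(-34686) = -2988094842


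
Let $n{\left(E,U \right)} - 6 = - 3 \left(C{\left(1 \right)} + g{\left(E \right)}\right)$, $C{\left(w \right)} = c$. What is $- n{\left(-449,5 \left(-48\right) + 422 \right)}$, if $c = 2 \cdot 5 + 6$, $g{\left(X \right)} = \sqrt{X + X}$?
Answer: $42 + 3 i \sqrt{898} \approx 42.0 + 89.9 i$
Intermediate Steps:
$g{\left(X \right)} = \sqrt{2} \sqrt{X}$ ($g{\left(X \right)} = \sqrt{2 X} = \sqrt{2} \sqrt{X}$)
$c = 16$ ($c = 10 + 6 = 16$)
$C{\left(w \right)} = 16$
$n{\left(E,U \right)} = -42 - 3 \sqrt{2} \sqrt{E}$ ($n{\left(E,U \right)} = 6 - 3 \left(16 + \sqrt{2} \sqrt{E}\right) = 6 - \left(48 + 3 \sqrt{2} \sqrt{E}\right) = -42 - 3 \sqrt{2} \sqrt{E}$)
$- n{\left(-449,5 \left(-48\right) + 422 \right)} = - (-42 - 3 \sqrt{2} \sqrt{-449}) = - (-42 - 3 \sqrt{2} i \sqrt{449}) = - (-42 - 3 i \sqrt{898}) = 42 + 3 i \sqrt{898}$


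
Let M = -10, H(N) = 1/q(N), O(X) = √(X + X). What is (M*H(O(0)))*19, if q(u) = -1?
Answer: 190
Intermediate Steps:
O(X) = √2*√X (O(X) = √(2*X) = √2*√X)
H(N) = -1 (H(N) = 1/(-1) = -1)
(M*H(O(0)))*19 = -10*(-1)*19 = 10*19 = 190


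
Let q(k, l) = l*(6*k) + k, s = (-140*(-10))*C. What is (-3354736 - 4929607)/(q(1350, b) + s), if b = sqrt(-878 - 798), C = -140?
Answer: 32250947299/2957019650 + 1342063566*I*sqrt(419)/1478509825 ≈ 10.907 + 18.58*I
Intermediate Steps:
s = -196000 (s = -140*(-10)*(-140) = 1400*(-140) = -196000)
b = 2*I*sqrt(419) (b = sqrt(-1676) = 2*I*sqrt(419) ≈ 40.939*I)
q(k, l) = k + 6*k*l (q(k, l) = 6*k*l + k = k + 6*k*l)
(-3354736 - 4929607)/(q(1350, b) + s) = (-3354736 - 4929607)/(1350*(1 + 6*(2*I*sqrt(419))) - 196000) = -8284343/(1350*(1 + 12*I*sqrt(419)) - 196000) = -8284343/((1350 + 16200*I*sqrt(419)) - 196000) = -8284343/(-194650 + 16200*I*sqrt(419))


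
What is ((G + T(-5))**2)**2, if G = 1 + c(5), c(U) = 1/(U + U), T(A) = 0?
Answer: 14641/10000 ≈ 1.4641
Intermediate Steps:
c(U) = 1/(2*U)
G = 11/10 (G = 1 + (1/2)/5 = 1 + (1/2)*(1/5) = 1 + 1/10 = 11/10 ≈ 1.1000)
((G + T(-5))**2)**2 = ((11/10 + 0)**2)**2 = ((11/10)**2)**2 = (121/100)**2 = 14641/10000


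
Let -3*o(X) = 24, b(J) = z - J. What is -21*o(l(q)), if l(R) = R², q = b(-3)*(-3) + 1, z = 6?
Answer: 168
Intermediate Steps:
b(J) = 6 - J
q = -26 (q = (6 - 1*(-3))*(-3) + 1 = (6 + 3)*(-3) + 1 = 9*(-3) + 1 = -27 + 1 = -26)
o(X) = -8 (o(X) = -⅓*24 = -8)
-21*o(l(q)) = -21*(-8) = 168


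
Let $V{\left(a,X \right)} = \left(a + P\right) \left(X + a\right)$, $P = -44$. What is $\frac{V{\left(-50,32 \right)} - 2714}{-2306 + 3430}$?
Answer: $- \frac{511}{562} \approx -0.90925$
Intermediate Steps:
$V{\left(a,X \right)} = \left(-44 + a\right) \left(X + a\right)$ ($V{\left(a,X \right)} = \left(a - 44\right) \left(X + a\right) = \left(-44 + a\right) \left(X + a\right)$)
$\frac{V{\left(-50,32 \right)} - 2714}{-2306 + 3430} = \frac{\left(\left(-50\right)^{2} - 1408 - -2200 + 32 \left(-50\right)\right) - 2714}{-2306 + 3430} = \frac{\left(2500 - 1408 + 2200 - 1600\right) - 2714}{1124} = \left(1692 - 2714\right) \frac{1}{1124} = \left(-1022\right) \frac{1}{1124} = - \frac{511}{562}$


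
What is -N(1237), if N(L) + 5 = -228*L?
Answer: 282041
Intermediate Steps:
N(L) = -5 - 228*L
-N(1237) = -(-5 - 228*1237) = -(-5 - 282036) = -1*(-282041) = 282041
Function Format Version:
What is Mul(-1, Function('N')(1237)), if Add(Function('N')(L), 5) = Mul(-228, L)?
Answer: 282041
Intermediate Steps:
Function('N')(L) = Add(-5, Mul(-228, L))
Mul(-1, Function('N')(1237)) = Mul(-1, Add(-5, Mul(-228, 1237))) = Mul(-1, Add(-5, -282036)) = Mul(-1, -282041) = 282041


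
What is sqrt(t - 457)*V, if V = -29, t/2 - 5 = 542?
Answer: -203*sqrt(13) ≈ -731.93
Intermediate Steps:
t = 1094 (t = 10 + 2*542 = 10 + 1084 = 1094)
sqrt(t - 457)*V = sqrt(1094 - 457)*(-29) = sqrt(637)*(-29) = (7*sqrt(13))*(-29) = -203*sqrt(13)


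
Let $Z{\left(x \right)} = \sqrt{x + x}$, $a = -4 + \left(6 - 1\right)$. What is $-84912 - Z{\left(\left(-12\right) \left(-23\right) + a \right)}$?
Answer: $-84912 - \sqrt{554} \approx -84936.0$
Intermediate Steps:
$a = 1$ ($a = -4 + \left(6 - 1\right) = -4 + 5 = 1$)
$Z{\left(x \right)} = \sqrt{2} \sqrt{x}$ ($Z{\left(x \right)} = \sqrt{2 x} = \sqrt{2} \sqrt{x}$)
$-84912 - Z{\left(\left(-12\right) \left(-23\right) + a \right)} = -84912 - \sqrt{2} \sqrt{\left(-12\right) \left(-23\right) + 1} = -84912 - \sqrt{2} \sqrt{276 + 1} = -84912 - \sqrt{2} \sqrt{277} = -84912 - \sqrt{554}$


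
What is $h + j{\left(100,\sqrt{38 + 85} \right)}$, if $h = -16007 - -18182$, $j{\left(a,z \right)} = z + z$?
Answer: $2175 + 2 \sqrt{123} \approx 2197.2$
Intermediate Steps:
$j{\left(a,z \right)} = 2 z$
$h = 2175$ ($h = -16007 + 18182 = 2175$)
$h + j{\left(100,\sqrt{38 + 85} \right)} = 2175 + 2 \sqrt{38 + 85} = 2175 + 2 \sqrt{123}$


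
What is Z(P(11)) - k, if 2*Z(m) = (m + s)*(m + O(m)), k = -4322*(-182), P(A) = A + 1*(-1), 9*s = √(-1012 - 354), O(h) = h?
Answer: -786504 + 10*I*√1366/9 ≈ -7.865e+5 + 41.066*I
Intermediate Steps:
s = I*√1366/9 (s = √(-1012 - 354)/9 = √(-1366)/9 = (I*√1366)/9 = I*√1366/9 ≈ 4.1066*I)
P(A) = -1 + A (P(A) = A - 1 = -1 + A)
k = 786604
Z(m) = m*(m + I*√1366/9) (Z(m) = ((m + I*√1366/9)*(m + m))/2 = ((m + I*√1366/9)*(2*m))/2 = (2*m*(m + I*√1366/9))/2 = m*(m + I*√1366/9))
Z(P(11)) - k = (-1 + 11)*(9*(-1 + 11) + I*√1366)/9 - 1*786604 = (⅑)*10*(9*10 + I*√1366) - 786604 = (⅑)*10*(90 + I*√1366) - 786604 = (100 + 10*I*√1366/9) - 786604 = -786504 + 10*I*√1366/9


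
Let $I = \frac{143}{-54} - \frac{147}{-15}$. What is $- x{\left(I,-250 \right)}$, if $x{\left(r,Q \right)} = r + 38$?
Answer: $- \frac{12191}{270} \approx -45.152$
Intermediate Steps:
$I = \frac{1931}{270}$ ($I = 143 \left(- \frac{1}{54}\right) - - \frac{49}{5} = - \frac{143}{54} + \frac{49}{5} = \frac{1931}{270} \approx 7.1519$)
$x{\left(r,Q \right)} = 38 + r$
$- x{\left(I,-250 \right)} = - (38 + \frac{1931}{270}) = \left(-1\right) \frac{12191}{270} = - \frac{12191}{270}$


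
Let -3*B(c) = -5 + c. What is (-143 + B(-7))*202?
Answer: -28078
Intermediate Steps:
B(c) = 5/3 - c/3 (B(c) = -(-5 + c)/3 = 5/3 - c/3)
(-143 + B(-7))*202 = (-143 + (5/3 - ⅓*(-7)))*202 = (-143 + (5/3 + 7/3))*202 = (-143 + 4)*202 = -139*202 = -28078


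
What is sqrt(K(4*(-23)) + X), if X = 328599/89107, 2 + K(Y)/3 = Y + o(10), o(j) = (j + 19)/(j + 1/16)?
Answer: 3*I*sqrt(6166796818889693)/14346227 ≈ 16.422*I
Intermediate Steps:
o(j) = (19 + j)/(1/16 + j) (o(j) = (19 + j)/(j + 1/16) = (19 + j)/(1/16 + j))
K(Y) = 426/161 + 3*Y (K(Y) = -6 + 3*(Y + 16*(19 + 10)/(1 + 16*10)) = -6 + 3*(Y + 16*29/(1 + 160)) = -6 + 3*(Y + 16*29/161) = -6 + 3*(Y + 16*(1/161)*29) = -6 + 3*(Y + 464/161) = -6 + 3*(464/161 + Y) = -6 + (1392/161 + 3*Y) = 426/161 + 3*Y)
X = 328599/89107 (X = 328599*(1/89107) = 328599/89107 ≈ 3.6877)
sqrt(K(4*(-23)) + X) = sqrt((426/161 + 3*(4*(-23))) + 328599/89107) = sqrt((426/161 + 3*(-92)) + 328599/89107) = sqrt((426/161 - 276) + 328599/89107) = sqrt(-44010/161 + 328599/89107) = sqrt(-3868694631/14346227) = 3*I*sqrt(6166796818889693)/14346227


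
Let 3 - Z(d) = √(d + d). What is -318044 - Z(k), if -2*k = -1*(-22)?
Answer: -318047 + I*√22 ≈ -3.1805e+5 + 4.6904*I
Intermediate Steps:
k = -11 (k = -(-1)*(-22)/2 = -½*22 = -11)
Z(d) = 3 - √2*√d (Z(d) = 3 - √(d + d) = 3 - √(2*d) = 3 - √2*√d)
-318044 - Z(k) = -318044 - (3 - √2*√(-11)) = -318044 - (3 - √2*I*√11) = -318044 - (3 - I*√22) = -318044 + (-3 + I*√22) = -318047 + I*√22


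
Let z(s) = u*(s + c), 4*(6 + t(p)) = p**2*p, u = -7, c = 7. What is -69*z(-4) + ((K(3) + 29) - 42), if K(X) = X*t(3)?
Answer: 5753/4 ≈ 1438.3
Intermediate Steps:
t(p) = -6 + p**3/4 (t(p) = -6 + (p**2*p)/4 = -6 + p**3/4)
z(s) = -49 - 7*s (z(s) = -7*(s + 7) = -7*(7 + s) = -49 - 7*s)
K(X) = 3*X/4 (K(X) = X*(-6 + (1/4)*3**3) = X*(-6 + (1/4)*27) = X*(-6 + 27/4) = X*(3/4) = 3*X/4)
-69*z(-4) + ((K(3) + 29) - 42) = -69*(-49 - 7*(-4)) + (((3/4)*3 + 29) - 42) = -69*(-49 + 28) + ((9/4 + 29) - 42) = -69*(-21) + (125/4 - 42) = 1449 - 43/4 = 5753/4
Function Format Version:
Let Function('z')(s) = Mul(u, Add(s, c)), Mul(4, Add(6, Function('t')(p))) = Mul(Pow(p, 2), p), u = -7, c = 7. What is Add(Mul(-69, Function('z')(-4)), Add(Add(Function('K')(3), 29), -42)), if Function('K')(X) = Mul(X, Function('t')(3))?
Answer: Rational(5753, 4) ≈ 1438.3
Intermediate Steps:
Function('t')(p) = Add(-6, Mul(Rational(1, 4), Pow(p, 3))) (Function('t')(p) = Add(-6, Mul(Rational(1, 4), Mul(Pow(p, 2), p))) = Add(-6, Mul(Rational(1, 4), Pow(p, 3))))
Function('z')(s) = Add(-49, Mul(-7, s)) (Function('z')(s) = Mul(-7, Add(s, 7)) = Mul(-7, Add(7, s)) = Add(-49, Mul(-7, s)))
Function('K')(X) = Mul(Rational(3, 4), X) (Function('K')(X) = Mul(X, Add(-6, Mul(Rational(1, 4), Pow(3, 3)))) = Mul(X, Add(-6, Mul(Rational(1, 4), 27))) = Mul(X, Add(-6, Rational(27, 4))) = Mul(X, Rational(3, 4)) = Mul(Rational(3, 4), X))
Add(Mul(-69, Function('z')(-4)), Add(Add(Function('K')(3), 29), -42)) = Add(Mul(-69, Add(-49, Mul(-7, -4))), Add(Add(Mul(Rational(3, 4), 3), 29), -42)) = Add(Mul(-69, Add(-49, 28)), Add(Add(Rational(9, 4), 29), -42)) = Add(Mul(-69, -21), Add(Rational(125, 4), -42)) = Add(1449, Rational(-43, 4)) = Rational(5753, 4)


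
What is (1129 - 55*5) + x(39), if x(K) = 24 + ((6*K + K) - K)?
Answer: 1112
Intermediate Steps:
x(K) = 24 + 6*K (x(K) = 24 + (7*K - K) = 24 + 6*K)
(1129 - 55*5) + x(39) = (1129 - 55*5) + (24 + 6*39) = (1129 - 275) + (24 + 234) = 854 + 258 = 1112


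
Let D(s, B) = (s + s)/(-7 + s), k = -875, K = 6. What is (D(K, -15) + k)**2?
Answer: 786769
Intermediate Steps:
D(s, B) = 2*s/(-7 + s) (D(s, B) = (2*s)/(-7 + s) = 2*s/(-7 + s))
(D(K, -15) + k)**2 = (2*6/(-7 + 6) - 875)**2 = (2*6/(-1) - 875)**2 = (2*6*(-1) - 875)**2 = (-12 - 875)**2 = (-887)**2 = 786769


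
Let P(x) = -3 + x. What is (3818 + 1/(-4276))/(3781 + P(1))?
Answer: 16325767/16159004 ≈ 1.0103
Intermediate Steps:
(3818 + 1/(-4276))/(3781 + P(1)) = (3818 + 1/(-4276))/(3781 + (-3 + 1)) = (3818 - 1/4276)/(3781 - 2) = (16325767/4276)/3779 = (16325767/4276)*(1/3779) = 16325767/16159004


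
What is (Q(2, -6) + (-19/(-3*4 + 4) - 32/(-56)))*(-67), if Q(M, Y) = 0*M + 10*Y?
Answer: 214065/56 ≈ 3822.6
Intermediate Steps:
Q(M, Y) = 10*Y (Q(M, Y) = 0 + 10*Y = 10*Y)
(Q(2, -6) + (-19/(-3*4 + 4) - 32/(-56)))*(-67) = (10*(-6) + (-19/(-3*4 + 4) - 32/(-56)))*(-67) = (-60 + (-19/(-12 + 4) - 32*(-1/56)))*(-67) = (-60 + (-19/(-8) + 4/7))*(-67) = (-60 + (-19*(-⅛) + 4/7))*(-67) = (-60 + (19/8 + 4/7))*(-67) = (-60 + 165/56)*(-67) = -3195/56*(-67) = 214065/56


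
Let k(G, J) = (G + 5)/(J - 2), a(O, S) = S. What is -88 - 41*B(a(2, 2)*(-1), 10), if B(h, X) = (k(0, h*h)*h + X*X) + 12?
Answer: -4475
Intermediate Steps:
k(G, J) = (5 + G)/(-2 + J)
B(h, X) = 12 + X² + 5*h/(-2 + h²) (B(h, X) = (((5 + 0)/(-2 + h*h))*h + X*X) + 12 = ((5/(-2 + h²))*h + X²) + 12 = (5*h/(-2 + h²) + X²) + 12 = (X² + 5*h/(-2 + h²)) + 12 = 12 + X² + 5*h/(-2 + h²))
-88 - 41*B(a(2, 2)*(-1), 10) = -88 - 41*(5*(2*(-1)) + (-2 + (2*(-1))²)*(12 + 10²))/(-2 + (2*(-1))²) = -88 - 41*(5*(-2) + (-2 + (-2)²)*(12 + 100))/(-2 + (-2)²) = -88 - 41*(-10 + (-2 + 4)*112)/(-2 + 4) = -88 - 41*(-10 + 2*112)/2 = -88 - 41*(-10 + 224)/2 = -88 - 41*214/2 = -88 - 41*107 = -88 - 4387 = -4475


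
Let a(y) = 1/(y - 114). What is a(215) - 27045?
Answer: -2731544/101 ≈ -27045.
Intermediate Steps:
a(y) = 1/(-114 + y)
a(215) - 27045 = 1/(-114 + 215) - 27045 = 1/101 - 27045 = -2731544/101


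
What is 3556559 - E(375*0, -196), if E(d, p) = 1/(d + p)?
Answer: 697085565/196 ≈ 3.5566e+6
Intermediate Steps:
3556559 - E(375*0, -196) = 3556559 - 1/(375*0 - 196) = 3556559 - 1/(0 - 196) = 3556559 - 1/(-196) = 3556559 - 1*(-1/196) = 3556559 + 1/196 = 697085565/196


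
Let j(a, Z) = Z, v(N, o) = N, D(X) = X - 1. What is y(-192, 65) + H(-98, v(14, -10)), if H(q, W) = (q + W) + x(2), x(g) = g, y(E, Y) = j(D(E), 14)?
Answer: -68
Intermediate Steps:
D(X) = -1 + X
y(E, Y) = 14
H(q, W) = 2 + W + q (H(q, W) = (q + W) + 2 = (W + q) + 2 = 2 + W + q)
y(-192, 65) + H(-98, v(14, -10)) = 14 + (2 + 14 - 98) = 14 - 82 = -68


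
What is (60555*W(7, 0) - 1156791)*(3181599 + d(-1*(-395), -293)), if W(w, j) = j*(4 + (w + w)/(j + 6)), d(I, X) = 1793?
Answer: -3682519215072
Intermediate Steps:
W(w, j) = j*(4 + 2*w/(6 + j)) (W(w, j) = j*(4 + (2*w)/(6 + j)) = j*(4 + 2*w/(6 + j)))
(60555*W(7, 0) - 1156791)*(3181599 + d(-1*(-395), -293)) = (60555*(2*0*(12 + 7 + 2*0)/(6 + 0)) - 1156791)*(3181599 + 1793) = (60555*(2*0*(12 + 7 + 0)/6) - 1156791)*3183392 = (60555*(2*0*(⅙)*19) - 1156791)*3183392 = (60555*0 - 1156791)*3183392 = (0 - 1156791)*3183392 = -1156791*3183392 = -3682519215072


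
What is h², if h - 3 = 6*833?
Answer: 25010001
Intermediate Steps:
h = 5001 (h = 3 + 6*833 = 3 + 4998 = 5001)
h² = 5001² = 25010001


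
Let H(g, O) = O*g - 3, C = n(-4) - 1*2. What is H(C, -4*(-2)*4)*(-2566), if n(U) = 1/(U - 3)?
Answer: 1285566/7 ≈ 1.8365e+5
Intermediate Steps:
n(U) = 1/(-3 + U)
C = -15/7 (C = 1/(-3 - 4) - 1*2 = 1/(-7) - 2 = -⅐ - 2 = -15/7 ≈ -2.1429)
H(g, O) = -3 + O*g
H(C, -4*(-2)*4)*(-2566) = (-3 + (-4*(-2)*4)*(-15/7))*(-2566) = (-3 + (8*4)*(-15/7))*(-2566) = (-3 + 32*(-15/7))*(-2566) = (-3 - 480/7)*(-2566) = -501/7*(-2566) = 1285566/7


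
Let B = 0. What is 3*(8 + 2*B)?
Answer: 24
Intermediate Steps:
3*(8 + 2*B) = 3*(8 + 2*0) = 3*(8 + 0) = 3*8 = 24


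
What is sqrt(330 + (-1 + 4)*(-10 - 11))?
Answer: sqrt(267) ≈ 16.340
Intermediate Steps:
sqrt(330 + (-1 + 4)*(-10 - 11)) = sqrt(330 + 3*(-21)) = sqrt(330 - 63) = sqrt(267)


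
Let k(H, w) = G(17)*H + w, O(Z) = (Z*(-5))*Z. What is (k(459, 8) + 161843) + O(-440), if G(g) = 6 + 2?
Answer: -802477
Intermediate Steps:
G(g) = 8
O(Z) = -5*Z² (O(Z) = (-5*Z)*Z = -5*Z²)
k(H, w) = w + 8*H (k(H, w) = 8*H + w = w + 8*H)
(k(459, 8) + 161843) + O(-440) = ((8 + 8*459) + 161843) - 5*(-440)² = ((8 + 3672) + 161843) - 5*193600 = (3680 + 161843) - 968000 = 165523 - 968000 = -802477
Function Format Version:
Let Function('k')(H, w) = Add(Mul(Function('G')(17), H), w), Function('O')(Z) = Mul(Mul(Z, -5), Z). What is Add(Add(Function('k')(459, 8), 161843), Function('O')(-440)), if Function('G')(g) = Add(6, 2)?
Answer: -802477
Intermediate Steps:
Function('G')(g) = 8
Function('O')(Z) = Mul(-5, Pow(Z, 2)) (Function('O')(Z) = Mul(Mul(-5, Z), Z) = Mul(-5, Pow(Z, 2)))
Function('k')(H, w) = Add(w, Mul(8, H)) (Function('k')(H, w) = Add(Mul(8, H), w) = Add(w, Mul(8, H)))
Add(Add(Function('k')(459, 8), 161843), Function('O')(-440)) = Add(Add(Add(8, Mul(8, 459)), 161843), Mul(-5, Pow(-440, 2))) = Add(Add(Add(8, 3672), 161843), Mul(-5, 193600)) = Add(Add(3680, 161843), -968000) = Add(165523, -968000) = -802477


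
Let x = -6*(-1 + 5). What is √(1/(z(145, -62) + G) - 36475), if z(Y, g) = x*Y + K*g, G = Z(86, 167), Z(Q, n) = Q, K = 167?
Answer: 3*I*√191501353393/6874 ≈ 190.98*I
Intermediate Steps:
x = -24 (x = -6*4 = -24)
G = 86
z(Y, g) = -24*Y + 167*g
√(1/(z(145, -62) + G) - 36475) = √(1/((-24*145 + 167*(-62)) + 86) - 36475) = √(1/((-3480 - 10354) + 86) - 36475) = √(1/(-13834 + 86) - 36475) = √(1/(-13748) - 36475) = √(-1/13748 - 36475) = √(-501458301/13748) = 3*I*√191501353393/6874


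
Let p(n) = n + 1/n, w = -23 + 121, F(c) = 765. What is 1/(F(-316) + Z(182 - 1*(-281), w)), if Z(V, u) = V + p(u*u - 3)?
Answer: 9601/103969230 ≈ 9.2345e-5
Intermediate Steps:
w = 98
Z(V, u) = -3 + V + u² + 1/(-3 + u²) (Z(V, u) = V + ((u*u - 3) + 1/(u*u - 3)) = V + ((u² - 3) + 1/(u² - 3)) = V + ((-3 + u²) + 1/(-3 + u²)) = V + (-3 + u² + 1/(-3 + u²)) = -3 + V + u² + 1/(-3 + u²))
1/(F(-316) + Z(182 - 1*(-281), w)) = 1/(765 + (1 + (-3 + 98²)*(-3 + (182 - 1*(-281)) + 98²))/(-3 + 98²)) = 1/(765 + (1 + (-3 + 9604)*(-3 + (182 + 281) + 9604))/(-3 + 9604)) = 1/(765 + (1 + 9601*(-3 + 463 + 9604))/9601) = 1/(765 + (1 + 9601*10064)/9601) = 1/(765 + (1 + 96624464)/9601) = 1/(765 + (1/9601)*96624465) = 1/(765 + 96624465/9601) = 1/(103969230/9601) = 9601/103969230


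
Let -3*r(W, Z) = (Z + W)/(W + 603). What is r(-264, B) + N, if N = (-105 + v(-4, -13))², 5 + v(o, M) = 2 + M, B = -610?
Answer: 14890771/1017 ≈ 14642.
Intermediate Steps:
v(o, M) = -3 + M (v(o, M) = -5 + (2 + M) = -3 + M)
r(W, Z) = -(W + Z)/(3*(603 + W)) (r(W, Z) = -(Z + W)/(3*(W + 603)) = -(W + Z)/(3*(603 + W)))
N = 14641 (N = (-105 + (-3 - 13))² = (-105 - 16)² = (-121)² = 14641)
r(-264, B) + N = (-1*(-264) - 1*(-610))/(3*(603 - 264)) + 14641 = (⅓)*(264 + 610)/339 + 14641 = (⅓)*(1/339)*874 + 14641 = 874/1017 + 14641 = 14890771/1017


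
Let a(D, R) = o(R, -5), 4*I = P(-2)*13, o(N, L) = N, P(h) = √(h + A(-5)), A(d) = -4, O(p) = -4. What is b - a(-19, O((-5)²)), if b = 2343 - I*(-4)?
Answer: 2347 + 13*I*√6 ≈ 2347.0 + 31.843*I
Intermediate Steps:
P(h) = √(-4 + h) (P(h) = √(h - 4) = √(-4 + h))
I = 13*I*√6/4 (I = (√(-4 - 2)*13)/4 = (√(-6)*13)/4 = ((I*√6)*13)/4 = (13*I*√6)/4 = 13*I*√6/4 ≈ 7.9608*I)
a(D, R) = R
b = 2343 + 13*I*√6 (b = 2343 - 13*I*√6/4*(-4) = 2343 - (-13)*I*√6 = 2343 + 13*I*√6 ≈ 2343.0 + 31.843*I)
b - a(-19, O((-5)²)) = (2343 + 13*I*√6) - 1*(-4) = (2343 + 13*I*√6) + 4 = 2347 + 13*I*√6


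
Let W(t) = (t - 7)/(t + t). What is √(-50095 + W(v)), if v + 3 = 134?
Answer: I*√859672173/131 ≈ 223.82*I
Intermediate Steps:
v = 131 (v = -3 + 134 = 131)
W(t) = (-7 + t)/(2*t) (W(t) = (-7 + t)/((2*t)) = (-7 + t)*(1/(2*t)) = (-7 + t)/(2*t))
√(-50095 + W(v)) = √(-50095 + (½)*(-7 + 131)/131) = √(-50095 + (½)*(1/131)*124) = √(-50095 + 62/131) = √(-6562383/131) = I*√859672173/131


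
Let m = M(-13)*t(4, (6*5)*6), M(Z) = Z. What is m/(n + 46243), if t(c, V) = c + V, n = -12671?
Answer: -598/8393 ≈ -0.071250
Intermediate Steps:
t(c, V) = V + c
m = -2392 (m = -13*((6*5)*6 + 4) = -13*(30*6 + 4) = -13*(180 + 4) = -13*184 = -2392)
m/(n + 46243) = -2392/(-12671 + 46243) = -2392/33572 = -2392*1/33572 = -598/8393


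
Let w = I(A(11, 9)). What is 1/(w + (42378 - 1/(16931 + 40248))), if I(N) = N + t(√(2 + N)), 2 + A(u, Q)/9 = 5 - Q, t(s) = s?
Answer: 138375695590105/5856613107746338157 - 6538876082*I*√13/5856613107746338157 ≈ 2.3627e-5 - 4.0256e-9*I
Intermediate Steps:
A(u, Q) = 27 - 9*Q (A(u, Q) = -18 + 9*(5 - Q) = -18 + (45 - 9*Q) = 27 - 9*Q)
I(N) = N + √(2 + N)
w = -54 + 2*I*√13 (w = (27 - 9*9) + √(2 + (27 - 9*9)) = (27 - 81) + √(2 + (27 - 81)) = -54 + √(2 - 54) = -54 + √(-52) = -54 + 2*I*√13 ≈ -54.0 + 7.2111*I)
1/(w + (42378 - 1/(16931 + 40248))) = 1/((-54 + 2*I*√13) + (42378 - 1/(16931 + 40248))) = 1/((-54 + 2*I*√13) + (42378 - 1/57179)) = 1/((-54 + 2*I*√13) + 2423131661/57179) = 1/(2420043995/57179 + 2*I*√13)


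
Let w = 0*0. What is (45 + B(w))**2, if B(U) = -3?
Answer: 1764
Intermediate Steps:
w = 0
(45 + B(w))**2 = (45 - 3)**2 = 42**2 = 1764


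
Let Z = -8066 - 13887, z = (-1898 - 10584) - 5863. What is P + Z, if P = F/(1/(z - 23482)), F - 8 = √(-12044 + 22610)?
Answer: -356569 - 125481*√1174 ≈ -4.6560e+6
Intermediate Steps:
z = -18345 (z = -12482 - 5863 = -18345)
F = 8 + 3*√1174 (F = 8 + √(-12044 + 22610) = 8 + √10566 = 8 + 3*√1174 ≈ 110.79)
Z = -21953
P = -334616 - 125481*√1174 (P = (8 + 3*√1174)/(1/(-18345 - 23482)) = (8 + 3*√1174)/(1/(-41827)) = (8 + 3*√1174)/(-1/41827) = (8 + 3*√1174)*(-41827) = -334616 - 125481*√1174 ≈ -4.6341e+6)
P + Z = (-334616 - 125481*√1174) - 21953 = -356569 - 125481*√1174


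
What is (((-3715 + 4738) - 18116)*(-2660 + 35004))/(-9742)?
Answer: 276427996/4871 ≈ 56750.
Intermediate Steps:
(((-3715 + 4738) - 18116)*(-2660 + 35004))/(-9742) = ((1023 - 18116)*32344)*(-1/9742) = -17093*32344*(-1/9742) = -552855992*(-1/9742) = 276427996/4871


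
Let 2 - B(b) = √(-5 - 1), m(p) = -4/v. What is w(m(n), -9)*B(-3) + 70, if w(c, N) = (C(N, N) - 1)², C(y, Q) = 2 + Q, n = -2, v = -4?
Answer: 198 - 64*I*√6 ≈ 198.0 - 156.77*I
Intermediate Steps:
m(p) = 1 (m(p) = -4/(-4) = -4*(-¼) = 1)
B(b) = 2 - I*√6 (B(b) = 2 - √(-5 - 1) = 2 - √(-6) = 2 - I*√6)
w(c, N) = (1 + N)² (w(c, N) = ((2 + N) - 1)² = (1 + N)²)
w(m(n), -9)*B(-3) + 70 = (1 - 9)²*(2 - I*√6) + 70 = (-8)²*(2 - I*√6) + 70 = 64*(2 - I*√6) + 70 = (128 - 64*I*√6) + 70 = 198 - 64*I*√6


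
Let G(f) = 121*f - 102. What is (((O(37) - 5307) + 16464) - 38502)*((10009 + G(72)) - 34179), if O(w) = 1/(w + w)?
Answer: 15743055620/37 ≈ 4.2549e+8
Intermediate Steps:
O(w) = 1/(2*w)
G(f) = -102 + 121*f
(((O(37) - 5307) + 16464) - 38502)*((10009 + G(72)) - 34179) = ((((½)/37 - 5307) + 16464) - 38502)*((10009 + (-102 + 121*72)) - 34179) = ((((½)*(1/37) - 5307) + 16464) - 38502)*((10009 + (-102 + 8712)) - 34179) = (((1/74 - 5307) + 16464) - 38502)*((10009 + 8610) - 34179) = ((-392717/74 + 16464) - 38502)*(18619 - 34179) = (825619/74 - 38502)*(-15560) = -2023529/74*(-15560) = 15743055620/37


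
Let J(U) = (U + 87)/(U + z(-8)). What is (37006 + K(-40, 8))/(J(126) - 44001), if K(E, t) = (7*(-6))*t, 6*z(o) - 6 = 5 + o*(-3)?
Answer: -29005970/34803513 ≈ -0.83342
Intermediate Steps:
z(o) = 11/6 - o/2 (z(o) = 1 + (5 + o*(-3))/6 = 1 + (5 - 3*o)/6 = 1 + (5/6 - o/2) = 11/6 - o/2)
K(E, t) = -42*t
J(U) = (87 + U)/(35/6 + U) (J(U) = (U + 87)/(U + (11/6 - 1/2*(-8))) = (87 + U)/(U + (11/6 + 4)) = (87 + U)/(U + 35/6) = (87 + U)/(35/6 + U))
(37006 + K(-40, 8))/(J(126) - 44001) = (37006 - 42*8)/(6*(87 + 126)/(35 + 6*126) - 44001) = (37006 - 336)/(6*213/(35 + 756) - 44001) = 36670/(6*213/791 - 44001) = 36670/(6*(1/791)*213 - 44001) = 36670/(1278/791 - 44001) = 36670/(-34803513/791) = 36670*(-791/34803513) = -29005970/34803513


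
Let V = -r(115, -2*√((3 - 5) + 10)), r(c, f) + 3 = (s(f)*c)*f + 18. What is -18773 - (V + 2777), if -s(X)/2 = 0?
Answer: -21535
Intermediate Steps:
s(X) = 0 (s(X) = -2*0 = 0)
r(c, f) = 15 (r(c, f) = -3 + ((0*c)*f + 18) = -3 + (0*f + 18) = -3 + (0 + 18) = -3 + 18 = 15)
V = -15 (V = -1*15 = -15)
-18773 - (V + 2777) = -18773 - (-15 + 2777) = -18773 - 1*2762 = -18773 - 2762 = -21535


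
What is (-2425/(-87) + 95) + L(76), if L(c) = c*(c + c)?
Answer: 1015714/87 ≈ 11675.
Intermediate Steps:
L(c) = 2*c² (L(c) = c*(2*c) = 2*c²)
(-2425/(-87) + 95) + L(76) = (-2425/(-87) + 95) + 2*76² = (-2425*(-1)/87 + 95) + 2*5776 = (-25*(-97/87) + 95) + 11552 = (2425/87 + 95) + 11552 = 10690/87 + 11552 = 1015714/87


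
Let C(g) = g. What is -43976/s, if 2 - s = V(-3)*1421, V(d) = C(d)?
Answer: -43976/4265 ≈ -10.311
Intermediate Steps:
V(d) = d
s = 4265 (s = 2 - (-3)*1421 = 2 - 1*(-4263) = 2 + 4263 = 4265)
-43976/s = -43976/4265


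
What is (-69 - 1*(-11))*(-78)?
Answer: 4524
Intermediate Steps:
(-69 - 1*(-11))*(-78) = (-69 + 11)*(-78) = -58*(-78) = 4524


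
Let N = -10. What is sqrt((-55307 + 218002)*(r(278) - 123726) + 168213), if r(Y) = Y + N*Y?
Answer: I*sqrt(20536496247) ≈ 1.4331e+5*I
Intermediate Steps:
r(Y) = -9*Y (r(Y) = Y - 10*Y = -9*Y)
sqrt((-55307 + 218002)*(r(278) - 123726) + 168213) = sqrt((-55307 + 218002)*(-9*278 - 123726) + 168213) = sqrt(162695*(-2502 - 123726) + 168213) = sqrt(162695*(-126228) + 168213) = sqrt(-20536664460 + 168213) = sqrt(-20536496247) = I*sqrt(20536496247)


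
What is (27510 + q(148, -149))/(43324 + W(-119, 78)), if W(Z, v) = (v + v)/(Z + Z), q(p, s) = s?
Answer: 3255959/5155478 ≈ 0.63155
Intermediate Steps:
W(Z, v) = v/Z (W(Z, v) = (2*v)/((2*Z)) = (2*v)*(1/(2*Z)) = v/Z)
(27510 + q(148, -149))/(43324 + W(-119, 78)) = (27510 - 149)/(43324 + 78/(-119)) = 27361/(43324 + 78*(-1/119)) = 27361/(43324 - 78/119) = 27361/(5155478/119) = 27361*(119/5155478) = 3255959/5155478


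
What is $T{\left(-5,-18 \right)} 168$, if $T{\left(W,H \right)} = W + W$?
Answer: $-1680$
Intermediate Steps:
$T{\left(W,H \right)} = 2 W$
$T{\left(-5,-18 \right)} 168 = 2 \left(-5\right) 168 = \left(-10\right) 168 = -1680$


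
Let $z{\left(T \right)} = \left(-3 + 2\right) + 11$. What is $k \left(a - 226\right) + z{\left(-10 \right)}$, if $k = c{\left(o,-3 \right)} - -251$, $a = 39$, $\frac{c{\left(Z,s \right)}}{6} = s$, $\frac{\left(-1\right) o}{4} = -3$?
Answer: $-43561$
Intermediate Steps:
$o = 12$ ($o = \left(-4\right) \left(-3\right) = 12$)
$c{\left(Z,s \right)} = 6 s$
$z{\left(T \right)} = 10$ ($z{\left(T \right)} = -1 + 11 = 10$)
$k = 233$ ($k = 6 \left(-3\right) - -251 = -18 + 251 = 233$)
$k \left(a - 226\right) + z{\left(-10 \right)} = 233 \left(39 - 226\right) + 10 = 233 \left(-187\right) + 10 = -43571 + 10 = -43561$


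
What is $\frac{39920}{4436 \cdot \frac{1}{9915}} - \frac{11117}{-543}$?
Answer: $\frac{53743101853}{602187} \approx 89247.0$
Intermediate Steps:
$\frac{39920}{4436 \cdot \frac{1}{9915}} - \frac{11117}{-543} = \frac{39920}{4436 \cdot \frac{1}{9915}} - - \frac{11117}{543} = \frac{39920}{\frac{4436}{9915}} + \frac{11117}{543} = 39920 \cdot \frac{9915}{4436} + \frac{11117}{543} = \frac{98951700}{1109} + \frac{11117}{543} = \frac{53743101853}{602187}$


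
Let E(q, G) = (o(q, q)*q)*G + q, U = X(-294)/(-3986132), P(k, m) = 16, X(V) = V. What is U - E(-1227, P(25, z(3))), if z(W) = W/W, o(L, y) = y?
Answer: -48007453098495/1993066 ≈ -2.4087e+7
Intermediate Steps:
z(W) = 1
U = 147/1993066 (U = -294/(-3986132) = -294*(-1/3986132) = 147/1993066 ≈ 7.3756e-5)
E(q, G) = q + G*q² (E(q, G) = (q*q)*G + q = q²*G + q = G*q² + q = q + G*q²)
U - E(-1227, P(25, z(3))) = 147/1993066 - (-1227)*(1 + 16*(-1227)) = 147/1993066 - (-1227)*(1 - 19632) = 147/1993066 - (-1227)*(-19631) = 147/1993066 - 1*24087237 = 147/1993066 - 24087237 = -48007453098495/1993066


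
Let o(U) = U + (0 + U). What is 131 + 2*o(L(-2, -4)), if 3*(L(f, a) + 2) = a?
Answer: 353/3 ≈ 117.67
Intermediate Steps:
L(f, a) = -2 + a/3
o(U) = 2*U (o(U) = U + U = 2*U)
131 + 2*o(L(-2, -4)) = 131 + 2*(2*(-2 + (1/3)*(-4))) = 131 + 2*(2*(-2 - 4/3)) = 131 + 2*(2*(-10/3)) = 131 + 2*(-20/3) = 131 - 40/3 = 353/3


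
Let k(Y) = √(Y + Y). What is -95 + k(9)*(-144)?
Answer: -95 - 432*√2 ≈ -705.94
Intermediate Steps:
k(Y) = √2*√Y (k(Y) = √(2*Y) = √2*√Y)
-95 + k(9)*(-144) = -95 + (√2*√9)*(-144) = -95 + (√2*3)*(-144) = -95 + (3*√2)*(-144) = -95 - 432*√2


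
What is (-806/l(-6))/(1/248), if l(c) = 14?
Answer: -99944/7 ≈ -14278.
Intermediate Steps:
(-806/l(-6))/(1/248) = (-806/14)/(1/248) = (-806*1/14)/(1/248) = -403/7*248 = -99944/7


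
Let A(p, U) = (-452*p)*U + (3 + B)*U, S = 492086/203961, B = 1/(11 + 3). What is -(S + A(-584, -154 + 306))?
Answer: -57285554581022/1427727 ≈ -4.0124e+7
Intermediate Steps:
B = 1/14 ≈ 0.071429
S = 492086/203961 (S = 492086*(1/203961) = 492086/203961 ≈ 2.4126)
A(p, U) = 43*U/14 - 452*U*p (A(p, U) = (-452*p)*U + (3 + 1/14)*U = -452*U*p + 43*U/14 = 43*U/14 - 452*U*p)
-(S + A(-584, -154 + 306)) = -(492086/203961 + (-154 + 306)*(43 - 6328*(-584))/14) = -(492086/203961 + (1/14)*152*(43 + 3695552)) = -(492086/203961 + (1/14)*152*3695595) = -(492086/203961 + 280865220/7) = -1*57285554581022/1427727 = -57285554581022/1427727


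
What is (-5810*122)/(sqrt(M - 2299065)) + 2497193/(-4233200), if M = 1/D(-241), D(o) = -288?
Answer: -2497193/4233200 + 1215120*I*sqrt(1324261442)/94590103 ≈ -0.58991 + 467.48*I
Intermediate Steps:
M = -1/288 (M = 1/(-288) = -1/288 ≈ -0.0034722)
(-5810*122)/(sqrt(M - 2299065)) + 2497193/(-4233200) = (-5810*122)/(sqrt(-1/288 - 2299065)) + 2497193/(-4233200) = -708820*(-12*I*sqrt(1324261442)/662130721) + 2497193*(-1/4233200) = -708820*(-12*I*sqrt(1324261442)/662130721) - 2497193/4233200 = -(-1215120)*I*sqrt(1324261442)/94590103 - 2497193/4233200 = 1215120*I*sqrt(1324261442)/94590103 - 2497193/4233200 = -2497193/4233200 + 1215120*I*sqrt(1324261442)/94590103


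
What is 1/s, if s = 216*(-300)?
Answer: -1/64800 ≈ -1.5432e-5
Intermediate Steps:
s = -64800
1/s = 1/(-64800) = -1/64800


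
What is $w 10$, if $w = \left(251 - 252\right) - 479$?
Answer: $-4800$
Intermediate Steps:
$w = -480$ ($w = -1 - 479 = -480$)
$w 10 = \left(-480\right) 10 = -4800$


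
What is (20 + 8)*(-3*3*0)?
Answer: 0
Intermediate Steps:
(20 + 8)*(-3*3*0) = 28*(-9*0) = 28*0 = 0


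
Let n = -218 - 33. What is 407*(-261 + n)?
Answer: -208384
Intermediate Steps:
n = -251
407*(-261 + n) = 407*(-261 - 251) = 407*(-512) = -208384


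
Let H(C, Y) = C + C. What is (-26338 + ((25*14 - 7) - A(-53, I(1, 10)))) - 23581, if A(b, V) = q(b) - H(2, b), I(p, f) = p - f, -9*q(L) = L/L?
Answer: -446147/9 ≈ -49572.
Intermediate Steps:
q(L) = -1/9 (q(L) = -L/(9*L) = -1/9*1 = -1/9)
H(C, Y) = 2*C
A(b, V) = -37/9 (A(b, V) = -1/9 - 2*2 = -1/9 - 1*4 = -1/9 - 4 = -37/9)
(-26338 + ((25*14 - 7) - A(-53, I(1, 10)))) - 23581 = (-26338 + ((25*14 - 7) - 1*(-37/9))) - 23581 = (-26338 + ((350 - 7) + 37/9)) - 23581 = (-26338 + (343 + 37/9)) - 23581 = (-26338 + 3124/9) - 23581 = -233918/9 - 23581 = -446147/9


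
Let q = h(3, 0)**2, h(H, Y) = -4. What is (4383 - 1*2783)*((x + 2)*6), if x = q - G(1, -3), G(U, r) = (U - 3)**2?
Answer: 134400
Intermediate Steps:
G(U, r) = (-3 + U)**2
q = 16 (q = (-4)**2 = 16)
x = 12 (x = 16 - (-3 + 1)**2 = 16 - 1*(-2)**2 = 16 - 1*4 = 16 - 4 = 12)
(4383 - 1*2783)*((x + 2)*6) = (4383 - 1*2783)*((12 + 2)*6) = (4383 - 2783)*(14*6) = 1600*84 = 134400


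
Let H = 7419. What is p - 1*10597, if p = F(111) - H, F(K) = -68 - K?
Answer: -18195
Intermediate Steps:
p = -7598 (p = (-68 - 1*111) - 1*7419 = (-68 - 111) - 7419 = -179 - 7419 = -7598)
p - 1*10597 = -7598 - 1*10597 = -7598 - 10597 = -18195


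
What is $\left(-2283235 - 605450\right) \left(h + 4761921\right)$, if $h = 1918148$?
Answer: $-19296615119265$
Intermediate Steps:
$\left(-2283235 - 605450\right) \left(h + 4761921\right) = \left(-2283235 - 605450\right) \left(1918148 + 4761921\right) = \left(-2888685\right) 6680069 = -19296615119265$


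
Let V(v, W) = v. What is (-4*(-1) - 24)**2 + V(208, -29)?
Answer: 608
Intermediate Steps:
(-4*(-1) - 24)**2 + V(208, -29) = (-4*(-1) - 24)**2 + 208 = (4 - 24)**2 + 208 = (-20)**2 + 208 = 400 + 208 = 608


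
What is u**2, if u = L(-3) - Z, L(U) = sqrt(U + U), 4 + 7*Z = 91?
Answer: 7275/49 - 174*I*sqrt(6)/7 ≈ 148.47 - 60.887*I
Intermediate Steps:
Z = 87/7 (Z = -4/7 + (1/7)*91 = -4/7 + 13 = 87/7 ≈ 12.429)
L(U) = sqrt(2)*sqrt(U) (L(U) = sqrt(2*U) = sqrt(2)*sqrt(U))
u = -87/7 + I*sqrt(6) (u = sqrt(2)*sqrt(-3) - 1*87/7 = sqrt(2)*(I*sqrt(3)) - 87/7 = I*sqrt(6) - 87/7 = -87/7 + I*sqrt(6) ≈ -12.429 + 2.4495*I)
u**2 = (-87/7 + I*sqrt(6))**2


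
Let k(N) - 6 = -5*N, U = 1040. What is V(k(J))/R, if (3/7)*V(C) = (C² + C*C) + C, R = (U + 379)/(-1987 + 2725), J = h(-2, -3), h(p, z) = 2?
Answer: 16072/473 ≈ 33.979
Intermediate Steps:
J = 2
k(N) = 6 - 5*N
R = 473/246 (R = (1040 + 379)/(-1987 + 2725) = 1419/738 = 1419*(1/738) = 473/246 ≈ 1.9228)
V(C) = 7*C/3 + 14*C²/3 (V(C) = 7*((C² + C*C) + C)/3 = 7*((C² + C²) + C)/3 = 7*(2*C² + C)/3 = 7*(C + 2*C²)/3 = 7*C/3 + 14*C²/3)
V(k(J))/R = (7*(6 - 5*2)*(1 + 2*(6 - 5*2))/3)/(473/246) = (7*(6 - 10)*(1 + 2*(6 - 10))/3)*(246/473) = ((7/3)*(-4)*(1 + 2*(-4)))*(246/473) = ((7/3)*(-4)*(1 - 8))*(246/473) = ((7/3)*(-4)*(-7))*(246/473) = (196/3)*(246/473) = 16072/473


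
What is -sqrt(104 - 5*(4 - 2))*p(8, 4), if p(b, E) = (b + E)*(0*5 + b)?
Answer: -96*sqrt(94) ≈ -930.75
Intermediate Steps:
p(b, E) = b*(E + b) (p(b, E) = (E + b)*(0 + b) = (E + b)*b = b*(E + b))
-sqrt(104 - 5*(4 - 2))*p(8, 4) = -sqrt(104 - 5*(4 - 2))*8*(4 + 8) = -sqrt(104 - 5*2)*8*12 = -sqrt(104 - 10)*96 = -sqrt(94)*96 = -96*sqrt(94)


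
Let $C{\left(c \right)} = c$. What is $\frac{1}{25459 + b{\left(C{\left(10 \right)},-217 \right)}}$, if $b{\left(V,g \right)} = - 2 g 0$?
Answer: $\frac{1}{25459} \approx 3.9279 \cdot 10^{-5}$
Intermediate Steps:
$b{\left(V,g \right)} = 0$
$\frac{1}{25459 + b{\left(C{\left(10 \right)},-217 \right)}} = \frac{1}{25459 + 0} = \frac{1}{25459}$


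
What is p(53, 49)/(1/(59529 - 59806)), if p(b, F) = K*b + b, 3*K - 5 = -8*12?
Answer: 1291928/3 ≈ 4.3064e+5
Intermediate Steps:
K = -91/3 (K = 5/3 + (-8*12)/3 = 5/3 + (⅓)*(-96) = 5/3 - 32 = -91/3 ≈ -30.333)
p(b, F) = -88*b/3 (p(b, F) = -91*b/3 + b = -88*b/3)
p(53, 49)/(1/(59529 - 59806)) = (-88/3*53)/(1/(59529 - 59806)) = -4664/(3*(1/(-277))) = -4664/(3*(-1/277)) = -4664/3*(-277) = 1291928/3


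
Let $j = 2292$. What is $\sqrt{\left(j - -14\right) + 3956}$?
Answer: $\sqrt{6262} \approx 79.133$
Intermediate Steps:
$\sqrt{\left(j - -14\right) + 3956} = \sqrt{\left(2292 - -14\right) + 3956} = \sqrt{\left(2292 + 14\right) + 3956} = \sqrt{2306 + 3956} = \sqrt{6262}$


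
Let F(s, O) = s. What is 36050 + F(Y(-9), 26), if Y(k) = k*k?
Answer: 36131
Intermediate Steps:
Y(k) = k²
36050 + F(Y(-9), 26) = 36050 + (-9)² = 36050 + 81 = 36131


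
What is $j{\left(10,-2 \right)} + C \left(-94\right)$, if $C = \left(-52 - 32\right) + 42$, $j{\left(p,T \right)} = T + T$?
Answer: $3944$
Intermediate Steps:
$j{\left(p,T \right)} = 2 T$
$C = -42$ ($C = -84 + 42 = -42$)
$j{\left(10,-2 \right)} + C \left(-94\right) = 2 \left(-2\right) - -3948 = -4 + 3948 = 3944$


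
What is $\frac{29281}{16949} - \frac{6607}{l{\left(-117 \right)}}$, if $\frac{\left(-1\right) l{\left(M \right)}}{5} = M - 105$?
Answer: $- \frac{79480133}{18813390} \approx -4.2247$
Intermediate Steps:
$l{\left(M \right)} = 525 - 5 M$ ($l{\left(M \right)} = - 5 \left(M - 105\right) = - 5 \left(-105 + M\right) = 525 - 5 M$)
$\frac{29281}{16949} - \frac{6607}{l{\left(-117 \right)}} = \frac{29281}{16949} - \frac{6607}{525 - -585} = 29281 \cdot \frac{1}{16949} - \frac{6607}{525 + 585} = \frac{29281}{16949} - \frac{6607}{1110} = - \frac{79480133}{18813390}$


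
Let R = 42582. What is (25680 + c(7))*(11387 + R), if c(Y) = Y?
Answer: 1386301703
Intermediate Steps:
(25680 + c(7))*(11387 + R) = (25680 + 7)*(11387 + 42582) = 25687*53969 = 1386301703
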